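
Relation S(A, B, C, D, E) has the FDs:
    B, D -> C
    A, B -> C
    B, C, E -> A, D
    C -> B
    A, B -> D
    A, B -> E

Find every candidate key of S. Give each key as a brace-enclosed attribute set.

{A, B}⁺ = {A, B, C, D, E} — all of the relation — so {A, B} is a candidate key.
{A, C}⁺ = {A, B, C, D, E} — all of the relation — so {A, C} is a candidate key.
{C, E}⁺ = {A, B, C, D, E} — all of the relation — so {C, E} is a candidate key.
{B, D, E}⁺ = {A, B, C, D, E} — all of the relation — so {B, D, E} is a candidate key.
These are minimal and exhaustive — every other superkey contains one of them.

{A, B}, {A, C}, {B, D, E}, {C, E}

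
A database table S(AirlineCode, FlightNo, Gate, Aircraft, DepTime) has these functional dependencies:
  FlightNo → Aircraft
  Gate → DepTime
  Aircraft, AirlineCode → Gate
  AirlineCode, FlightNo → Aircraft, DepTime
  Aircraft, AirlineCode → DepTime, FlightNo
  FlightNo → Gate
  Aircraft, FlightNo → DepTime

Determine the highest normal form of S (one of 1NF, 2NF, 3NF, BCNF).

1NF

Candidate keys: {Aircraft, AirlineCode}, {AirlineCode, FlightNo}. Prime attributes: {Aircraft, AirlineCode, FlightNo}.
For FlightNo → Aircraft we have {FlightNo}⁺ = {Aircraft, DepTime, FlightNo, Gate}; {FlightNo} is not a superkey, so BCNF fails.
Gate → DepTime determines the non-prime attribute {DepTime} from a non-superkey — 3NF is violated.
Since {FlightNo} ⊂ {AirlineCode, FlightNo} and {FlightNo}⁺ ⊇ {DepTime, Gate} with {DepTime, Gate} non-prime, there is a partial dependency; 2NF fails.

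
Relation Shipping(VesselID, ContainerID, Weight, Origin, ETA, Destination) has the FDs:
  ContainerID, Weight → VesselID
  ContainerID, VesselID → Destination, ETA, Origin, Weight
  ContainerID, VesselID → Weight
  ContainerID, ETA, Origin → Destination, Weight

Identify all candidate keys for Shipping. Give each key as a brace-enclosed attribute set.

{ContainerID, ETA, Origin}, {ContainerID, VesselID}, {ContainerID, Weight}

No FD produces {ContainerID}, so it must be in every candidate key.
{ContainerID, VesselID}⁺ = {ContainerID, Destination, ETA, Origin, VesselID, Weight}, which is every attribute, so {ContainerID, VesselID} is a candidate key.
{ContainerID, Weight}⁺ = {ContainerID, Destination, ETA, Origin, VesselID, Weight}, which is every attribute, so {ContainerID, Weight} is a candidate key.
{ContainerID, ETA, Origin}⁺ = {ContainerID, Destination, ETA, Origin, VesselID, Weight}, which is every attribute, so {ContainerID, ETA, Origin} is a candidate key.
Any other superkey properly contains one of these, so there are no further candidate keys.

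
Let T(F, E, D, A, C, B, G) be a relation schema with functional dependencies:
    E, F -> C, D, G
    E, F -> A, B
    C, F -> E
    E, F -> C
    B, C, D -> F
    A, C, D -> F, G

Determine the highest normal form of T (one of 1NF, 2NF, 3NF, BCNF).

Candidate keys: {A, C, D}, {B, C, D}, {C, F}, {E, F}. Prime attributes: {A, B, C, D, E, F}.
Each dependency's left side is a superkey — BCNF holds.

BCNF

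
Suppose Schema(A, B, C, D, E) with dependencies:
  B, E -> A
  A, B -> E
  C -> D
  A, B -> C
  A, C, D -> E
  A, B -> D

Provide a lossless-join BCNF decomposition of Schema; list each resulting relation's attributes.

Candidate keys of the original relation: {A, B}, {B, E}.
{A, B, C, D, E}: {C} determines {C, D} here but is not a superkey — split on C -> D, giving {C, D} and {A, B, C, E}.
{C, D} is in BCNF.
{A, B, C, E}: {A, C} determines {A, C, E} here but is not a superkey — split on A, C -> E, giving {A, C, E} and {A, B, C}.
{A, C, E} is in BCNF.
{A, B, C} is in BCNF.

{A, B, C}; {A, C, E}; {C, D}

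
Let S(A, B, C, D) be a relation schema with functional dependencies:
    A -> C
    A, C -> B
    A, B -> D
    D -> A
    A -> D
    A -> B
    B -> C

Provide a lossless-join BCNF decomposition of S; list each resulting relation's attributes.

{A, B, D}; {B, C}

Candidate keys of the original relation: {A}, {D}.
In {A, B, C, D}, {B} is not a superkey ({B}⁺ restricted to this set is {B, C}), so split on B -> C into {B, C} and {A, B, D}.
{B, C} has no BCNF violation.
{A, B, D} has no BCNF violation.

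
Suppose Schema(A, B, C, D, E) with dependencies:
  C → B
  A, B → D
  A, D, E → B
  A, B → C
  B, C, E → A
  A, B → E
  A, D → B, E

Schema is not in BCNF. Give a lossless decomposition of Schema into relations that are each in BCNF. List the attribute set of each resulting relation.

Candidate keys of the original relation: {A, B}, {A, C}, {A, D}, {C, E}.
In {A, B, C, D, E}, {C} is not a superkey ({C}⁺ restricted to this set is {B, C}), so split on C → B into {B, C} and {A, C, D, E}.
{B, C} has no BCNF violation.
{A, C, D, E} has no BCNF violation.

{A, C, D, E}; {B, C}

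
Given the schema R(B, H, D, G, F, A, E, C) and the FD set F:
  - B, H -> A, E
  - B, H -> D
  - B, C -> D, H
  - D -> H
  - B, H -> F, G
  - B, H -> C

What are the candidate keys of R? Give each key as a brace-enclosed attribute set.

Attributes never on any right-hand side: {B} — every candidate key must contain it.
Closure of {B, C} is {A, B, C, D, E, F, G, H}, the whole schema; {B, C} is a candidate key.
Closure of {B, D} is {A, B, C, D, E, F, G, H}, the whole schema; {B, D} is a candidate key.
Closure of {B, H} is {A, B, C, D, E, F, G, H}, the whole schema; {B, H} is a candidate key.
No proper subset of any of these is a key, and no other minimal superkey exists.

{B, C}, {B, D}, {B, H}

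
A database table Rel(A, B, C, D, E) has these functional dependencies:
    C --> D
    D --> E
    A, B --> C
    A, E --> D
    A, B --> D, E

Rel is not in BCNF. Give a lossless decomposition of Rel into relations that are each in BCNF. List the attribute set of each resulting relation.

{A, B, C}; {C, D}; {D, E}

Candidate key of the original relation: {A, B}.
Within {A, B, C, D, E}: {C}⁺ ∩ {A, B, C, D, E} = {C, D, E}, not the whole set, so C --> D, E violates BCNF; decompose into {C, D, E} and {A, B, C}.
Within {C, D, E}: {D}⁺ ∩ {C, D, E} = {D, E}, not the whole set, so D --> E violates BCNF; decompose into {D, E} and {C, D}.
{D, E} has no BCNF violation.
{C, D} has no BCNF violation.
{A, B, C} has no BCNF violation.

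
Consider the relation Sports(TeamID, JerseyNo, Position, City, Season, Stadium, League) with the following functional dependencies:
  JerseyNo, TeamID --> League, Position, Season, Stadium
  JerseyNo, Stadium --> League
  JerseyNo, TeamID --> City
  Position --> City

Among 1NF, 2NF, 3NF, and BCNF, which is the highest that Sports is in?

2NF

Candidate key: {JerseyNo, TeamID}. Prime attributes: {JerseyNo, TeamID}.
For JerseyNo, Stadium --> League we have {JerseyNo, Stadium}⁺ = {JerseyNo, League, Stadium}; {JerseyNo, Stadium} is not a superkey, so BCNF fails.
JerseyNo, Stadium --> League has non-prime {League} on the right and a non-superkey on the left, so 3NF fails.
Checking every proper subset of each key, none determines a non-prime attribute — 2NF is satisfied.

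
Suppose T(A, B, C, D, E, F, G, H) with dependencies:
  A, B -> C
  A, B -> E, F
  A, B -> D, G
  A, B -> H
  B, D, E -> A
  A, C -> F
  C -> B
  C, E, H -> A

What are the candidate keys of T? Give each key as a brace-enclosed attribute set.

{A, B}, {A, C}, {B, D, E}, {C, D, E}, {C, E, H}

{A, B}⁺ = {A, B, C, D, E, F, G, H}, which is every attribute, so {A, B} is a candidate key.
{A, C}⁺ = {A, B, C, D, E, F, G, H}, which is every attribute, so {A, C} is a candidate key.
{B, D, E}⁺ = {A, B, C, D, E, F, G, H}, which is every attribute, so {B, D, E} is a candidate key.
{C, D, E}⁺ = {A, B, C, D, E, F, G, H}, which is every attribute, so {C, D, E} is a candidate key.
{C, E, H}⁺ = {A, B, C, D, E, F, G, H}, which is every attribute, so {C, E, H} is a candidate key.
No proper subset of any of these is a key, and no other minimal superkey exists.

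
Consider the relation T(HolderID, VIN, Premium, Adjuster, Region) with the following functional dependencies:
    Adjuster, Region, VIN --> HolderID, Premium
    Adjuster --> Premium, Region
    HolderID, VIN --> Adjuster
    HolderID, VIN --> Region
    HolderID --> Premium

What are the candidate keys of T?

No FD produces {VIN}, so it must be in every candidate key.
Closure of {Adjuster, VIN} is {Adjuster, HolderID, Premium, Region, VIN}, the whole schema; {Adjuster, VIN} is a candidate key.
Closure of {HolderID, VIN} is {Adjuster, HolderID, Premium, Region, VIN}, the whole schema; {HolderID, VIN} is a candidate key.
No proper subset of any of these is a key, and no other minimal superkey exists.

{Adjuster, VIN}, {HolderID, VIN}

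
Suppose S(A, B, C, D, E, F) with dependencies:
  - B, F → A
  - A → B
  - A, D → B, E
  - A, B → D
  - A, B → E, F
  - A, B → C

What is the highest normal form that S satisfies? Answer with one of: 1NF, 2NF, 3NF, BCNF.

BCNF

Candidate keys: {A}, {B, F}. Prime attributes: {A, B, F}.
The left-hand side of every FD is a superkey, so BCNF is satisfied.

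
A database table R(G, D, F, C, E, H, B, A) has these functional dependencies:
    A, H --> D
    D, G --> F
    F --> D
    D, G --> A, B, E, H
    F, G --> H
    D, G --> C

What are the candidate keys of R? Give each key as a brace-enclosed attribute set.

{A, G, H}, {D, G}, {F, G}

No FD produces {G}, so it must be in every candidate key.
Closure of {D, G} is {A, B, C, D, E, F, G, H}, the whole schema; {D, G} is a candidate key.
Closure of {F, G} is {A, B, C, D, E, F, G, H}, the whole schema; {F, G} is a candidate key.
Closure of {A, G, H} is {A, B, C, D, E, F, G, H}, the whole schema; {A, G, H} is a candidate key.
Any other superkey properly contains one of these, so there are no further candidate keys.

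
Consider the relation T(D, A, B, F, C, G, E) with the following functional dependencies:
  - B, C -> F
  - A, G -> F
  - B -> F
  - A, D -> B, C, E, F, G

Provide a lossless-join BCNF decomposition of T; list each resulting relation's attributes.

{A, B, C, D, E, G}; {B, F}

Candidate key of the original relation: {A, D}.
Within {A, B, C, D, E, F, G}: {B, C}⁺ ∩ {A, B, C, D, E, F, G} = {B, C, F}, not the whole set, so B, C -> F violates BCNF; decompose into {B, C, F} and {A, B, C, D, E, G}.
Within {B, C, F}: {B}⁺ ∩ {B, C, F} = {B, F}, not the whole set, so B -> F violates BCNF; decompose into {B, F} and {B, C}.
{B, F}: every determinant is a superkey — BCNF.
{B, C}: every determinant is a superkey — BCNF.
{A, B, C, D, E, G}: every determinant is a superkey — BCNF.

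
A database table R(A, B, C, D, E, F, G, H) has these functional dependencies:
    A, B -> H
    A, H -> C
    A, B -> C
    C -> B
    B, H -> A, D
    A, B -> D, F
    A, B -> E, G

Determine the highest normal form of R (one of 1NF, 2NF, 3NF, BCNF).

3NF

Candidate keys: {A, B}, {A, C}, {A, H}, {B, H}, {C, H}. Prime attributes: {A, B, C, H}.
For C -> B we have {C}⁺ = {B, C}; {C} is not a superkey, so BCNF fails.
Its right-hand attributes {B} are all prime, as are those of every other non-superkey FD — the relation is in 3NF.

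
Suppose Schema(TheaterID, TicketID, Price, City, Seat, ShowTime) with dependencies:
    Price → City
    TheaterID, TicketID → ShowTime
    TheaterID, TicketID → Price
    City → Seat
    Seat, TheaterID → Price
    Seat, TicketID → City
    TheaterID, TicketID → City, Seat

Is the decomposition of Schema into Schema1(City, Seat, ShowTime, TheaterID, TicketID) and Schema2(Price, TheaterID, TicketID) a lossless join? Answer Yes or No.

Common attributes: {TheaterID, TicketID}; their closure is {City, Price, Seat, ShowTime, TheaterID, TicketID}.
This includes all of Schema1, so the common attributes are a superkey of Schema1 — the join is lossless.

Yes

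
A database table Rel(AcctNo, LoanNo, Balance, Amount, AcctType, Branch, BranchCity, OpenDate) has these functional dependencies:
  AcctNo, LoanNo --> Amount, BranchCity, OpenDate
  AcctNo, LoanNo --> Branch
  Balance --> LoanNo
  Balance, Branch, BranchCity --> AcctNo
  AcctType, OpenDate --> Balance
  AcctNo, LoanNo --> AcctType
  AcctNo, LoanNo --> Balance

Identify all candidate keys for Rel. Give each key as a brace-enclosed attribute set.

{AcctNo, Balance}⁺ = {AcctNo, AcctType, Amount, Balance, Branch, BranchCity, LoanNo, OpenDate}, which is every attribute, so {AcctNo, Balance} is a candidate key.
{AcctNo, LoanNo}⁺ = {AcctNo, AcctType, Amount, Balance, Branch, BranchCity, LoanNo, OpenDate}, which is every attribute, so {AcctNo, LoanNo} is a candidate key.
{AcctNo, AcctType, OpenDate}⁺ = {AcctNo, AcctType, Amount, Balance, Branch, BranchCity, LoanNo, OpenDate}, which is every attribute, so {AcctNo, AcctType, OpenDate} is a candidate key.
{Balance, Branch, BranchCity}⁺ = {AcctNo, AcctType, Amount, Balance, Branch, BranchCity, LoanNo, OpenDate}, which is every attribute, so {Balance, Branch, BranchCity} is a candidate key.
{AcctType, Branch, BranchCity, OpenDate}⁺ = {AcctNo, AcctType, Amount, Balance, Branch, BranchCity, LoanNo, OpenDate}, which is every attribute, so {AcctType, Branch, BranchCity, OpenDate} is a candidate key.
No proper subset of any of these is a key, and no other minimal superkey exists.

{AcctNo, AcctType, OpenDate}, {AcctNo, Balance}, {AcctNo, LoanNo}, {AcctType, Branch, BranchCity, OpenDate}, {Balance, Branch, BranchCity}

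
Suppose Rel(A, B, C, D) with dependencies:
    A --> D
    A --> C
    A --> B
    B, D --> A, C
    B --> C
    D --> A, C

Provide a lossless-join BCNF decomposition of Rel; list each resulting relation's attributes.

Candidate keys of the original relation: {A}, {D}.
In {A, B, C, D}, {B} is not a superkey ({B}⁺ restricted to this set is {B, C}), so split on B --> C into {B, C} and {A, B, D}.
{B, C}: every determinant is a superkey — BCNF.
{A, B, D}: every determinant is a superkey — BCNF.

{A, B, D}; {B, C}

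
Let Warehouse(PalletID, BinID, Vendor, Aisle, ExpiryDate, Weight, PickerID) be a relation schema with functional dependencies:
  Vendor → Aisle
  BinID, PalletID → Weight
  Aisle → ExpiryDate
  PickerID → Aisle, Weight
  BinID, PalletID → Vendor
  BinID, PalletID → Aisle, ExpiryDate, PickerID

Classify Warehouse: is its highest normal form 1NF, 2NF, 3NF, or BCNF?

Candidate key: {BinID, PalletID}. Prime attributes: {BinID, PalletID}.
Vendor → Aisle: {Vendor}⁺ = {Aisle, ExpiryDate, Vendor}, which is not all of the attributes, so the left side is not a superkey — BCNF is violated.
Vendor → Aisle determines the non-prime attribute {Aisle} from a non-superkey — 3NF is violated.
Checking every proper subset of each key, none determines a non-prime attribute — 2NF is satisfied.

2NF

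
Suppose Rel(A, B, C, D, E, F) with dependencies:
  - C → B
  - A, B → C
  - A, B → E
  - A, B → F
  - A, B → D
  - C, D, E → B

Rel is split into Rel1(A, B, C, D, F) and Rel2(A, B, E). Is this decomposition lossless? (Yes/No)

The shared attributes are {A, B} and {A, B}⁺ = {A, B, C, D, E, F}.
This includes all of Rel1, so the common attributes are a superkey of Rel1 — the join is lossless.

Yes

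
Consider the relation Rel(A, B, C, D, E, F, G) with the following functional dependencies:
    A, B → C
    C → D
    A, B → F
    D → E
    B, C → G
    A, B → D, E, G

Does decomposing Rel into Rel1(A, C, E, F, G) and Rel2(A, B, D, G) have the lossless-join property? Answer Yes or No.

No

The shared attributes are {A, G} and {A, G}⁺ = {A, G}.
Rel1 ⊄ {A, G} and Rel2 ⊄ {A, G}, so the split is lossy.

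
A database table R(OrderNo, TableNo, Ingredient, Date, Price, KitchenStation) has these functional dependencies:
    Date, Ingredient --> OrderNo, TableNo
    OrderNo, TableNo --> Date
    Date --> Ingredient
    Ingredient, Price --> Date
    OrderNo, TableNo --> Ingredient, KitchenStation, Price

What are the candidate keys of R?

{Date}⁺ = {Date, Ingredient, KitchenStation, OrderNo, Price, TableNo}, which is every attribute, so {Date} is a candidate key.
{Ingredient, Price}⁺ = {Date, Ingredient, KitchenStation, OrderNo, Price, TableNo}, which is every attribute, so {Ingredient, Price} is a candidate key.
{OrderNo, TableNo}⁺ = {Date, Ingredient, KitchenStation, OrderNo, Price, TableNo}, which is every attribute, so {OrderNo, TableNo} is a candidate key.
No proper subset of any of these is a key, and no other minimal superkey exists.

{Date}, {Ingredient, Price}, {OrderNo, TableNo}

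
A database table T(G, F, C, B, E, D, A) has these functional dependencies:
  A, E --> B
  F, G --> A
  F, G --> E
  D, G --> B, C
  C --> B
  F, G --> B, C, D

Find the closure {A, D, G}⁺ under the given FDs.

{A, B, C, D, G}

Start with {A, D, G}.
D, G --> B, C applies; add {B, C} → now {A, B, C, D, G}.
No further FD applies.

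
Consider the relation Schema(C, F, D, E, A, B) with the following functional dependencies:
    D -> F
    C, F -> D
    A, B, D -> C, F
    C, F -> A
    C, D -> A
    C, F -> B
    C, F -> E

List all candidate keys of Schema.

{A, B, D}, {C, D}, {C, F}

{C, D}⁺ = {A, B, C, D, E, F}, which is every attribute, so {C, D} is a candidate key.
{C, F}⁺ = {A, B, C, D, E, F}, which is every attribute, so {C, F} is a candidate key.
{A, B, D}⁺ = {A, B, C, D, E, F}, which is every attribute, so {A, B, D} is a candidate key.
These are minimal and exhaustive — every other superkey contains one of them.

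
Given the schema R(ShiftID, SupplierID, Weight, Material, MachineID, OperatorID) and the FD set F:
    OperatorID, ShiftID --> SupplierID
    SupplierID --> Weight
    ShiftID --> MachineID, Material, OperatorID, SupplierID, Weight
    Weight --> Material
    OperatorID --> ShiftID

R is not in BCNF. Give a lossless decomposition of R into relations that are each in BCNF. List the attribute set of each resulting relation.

{MachineID, OperatorID, ShiftID, SupplierID}; {Material, Weight}; {SupplierID, Weight}

Candidate keys of the original relation: {OperatorID}, {ShiftID}.
In {MachineID, Material, OperatorID, ShiftID, SupplierID, Weight}, {SupplierID} is not a superkey ({SupplierID}⁺ restricted to this set is {Material, SupplierID, Weight}), so split on SupplierID --> Material, Weight into {Material, SupplierID, Weight} and {MachineID, OperatorID, ShiftID, SupplierID}.
In {Material, SupplierID, Weight}, {Weight} is not a superkey ({Weight}⁺ restricted to this set is {Material, Weight}), so split on Weight --> Material into {Material, Weight} and {SupplierID, Weight}.
{Material, Weight} is in BCNF.
{SupplierID, Weight} is in BCNF.
{MachineID, OperatorID, ShiftID, SupplierID} is in BCNF.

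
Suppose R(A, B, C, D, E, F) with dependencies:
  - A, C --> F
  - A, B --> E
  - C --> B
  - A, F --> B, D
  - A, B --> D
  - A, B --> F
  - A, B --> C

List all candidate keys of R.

{A, B}, {A, C}, {A, F}

{A} never appears on the right of any FD, so every key must include it.
Closure of {A, B} is {A, B, C, D, E, F}, the whole schema; {A, B} is a candidate key.
Closure of {A, C} is {A, B, C, D, E, F}, the whole schema; {A, C} is a candidate key.
Closure of {A, F} is {A, B, C, D, E, F}, the whole schema; {A, F} is a candidate key.
These are minimal and exhaustive — every other superkey contains one of them.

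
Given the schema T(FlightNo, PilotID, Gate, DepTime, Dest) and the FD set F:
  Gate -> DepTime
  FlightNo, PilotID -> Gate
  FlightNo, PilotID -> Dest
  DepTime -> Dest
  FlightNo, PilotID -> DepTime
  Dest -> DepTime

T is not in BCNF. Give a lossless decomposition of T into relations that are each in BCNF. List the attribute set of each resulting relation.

{DepTime, Dest}; {DepTime, Gate}; {FlightNo, Gate, PilotID}

Candidate key of the original relation: {FlightNo, PilotID}.
{DepTime, Dest, FlightNo, Gate, PilotID}: {Gate} determines {DepTime, Dest, Gate} here but is not a superkey — split on Gate -> DepTime, Dest, giving {DepTime, Dest, Gate} and {FlightNo, Gate, PilotID}.
{DepTime, Dest, Gate}: {DepTime} determines {DepTime, Dest} here but is not a superkey — split on DepTime -> Dest, giving {DepTime, Dest} and {DepTime, Gate}.
{DepTime, Dest}: every determinant is a superkey — BCNF.
{DepTime, Gate}: every determinant is a superkey — BCNF.
{FlightNo, Gate, PilotID}: every determinant is a superkey — BCNF.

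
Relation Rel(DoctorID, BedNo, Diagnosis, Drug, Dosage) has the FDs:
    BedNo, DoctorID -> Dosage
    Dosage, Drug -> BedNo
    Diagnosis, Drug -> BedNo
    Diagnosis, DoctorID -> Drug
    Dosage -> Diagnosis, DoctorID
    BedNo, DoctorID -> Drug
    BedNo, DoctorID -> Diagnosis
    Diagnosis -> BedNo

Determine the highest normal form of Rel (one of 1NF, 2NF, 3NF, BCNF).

Candidate keys: {BedNo, DoctorID}, {Diagnosis, DoctorID}, {Dosage}. Prime attributes: {BedNo, Diagnosis, DoctorID, Dosage}.
Diagnosis, Drug -> BedNo: {Diagnosis, Drug}⁺ = {BedNo, Diagnosis, Drug}, which is not all of the attributes, so the left side is not a superkey — BCNF is violated.
But every attribute on its right side ({BedNo}) is prime, and the same holds for every other non-superkey FD, so 3NF still holds.

3NF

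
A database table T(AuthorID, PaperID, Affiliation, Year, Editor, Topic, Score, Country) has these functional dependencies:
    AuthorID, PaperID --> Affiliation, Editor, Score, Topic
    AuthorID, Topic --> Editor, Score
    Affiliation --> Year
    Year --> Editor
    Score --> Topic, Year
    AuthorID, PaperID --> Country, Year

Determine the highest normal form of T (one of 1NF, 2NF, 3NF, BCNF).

Candidate key: {AuthorID, PaperID}. Prime attributes: {AuthorID, PaperID}.
For AuthorID, Topic --> Editor, Score we have {AuthorID, Topic}⁺ = {AuthorID, Editor, Score, Topic, Year}; {AuthorID, Topic} is not a superkey, so BCNF fails.
AuthorID, Topic --> Editor, Score has non-prime {Editor, Score} on the right and a non-superkey on the left, so 3NF fails.
No proper subset of a key has a non-prime attribute in its closure, so there is no partial dependency; 2NF holds.

2NF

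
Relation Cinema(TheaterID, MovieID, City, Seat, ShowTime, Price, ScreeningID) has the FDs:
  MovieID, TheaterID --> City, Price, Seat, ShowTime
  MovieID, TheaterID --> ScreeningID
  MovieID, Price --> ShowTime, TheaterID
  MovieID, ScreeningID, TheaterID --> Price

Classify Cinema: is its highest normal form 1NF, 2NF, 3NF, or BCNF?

Candidate keys: {MovieID, Price}, {MovieID, TheaterID}. Prime attributes: {MovieID, Price, TheaterID}.
Each dependency's left side is a superkey — BCNF holds.

BCNF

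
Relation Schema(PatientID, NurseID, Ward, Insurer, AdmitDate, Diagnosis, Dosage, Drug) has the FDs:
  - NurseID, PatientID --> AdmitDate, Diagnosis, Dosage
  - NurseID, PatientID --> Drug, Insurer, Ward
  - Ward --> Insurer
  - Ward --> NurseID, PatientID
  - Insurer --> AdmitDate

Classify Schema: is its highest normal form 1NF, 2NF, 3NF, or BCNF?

2NF

Candidate keys: {NurseID, PatientID}, {Ward}. Prime attributes: {NurseID, PatientID, Ward}.
Insurer --> AdmitDate: {Insurer}⁺ = {AdmitDate, Insurer}, which is not all of the attributes, so the left side is not a superkey — BCNF is violated.
Insurer --> AdmitDate determines the non-prime attribute {AdmitDate} from a non-superkey — 3NF is violated.
No non-prime attribute depends on a proper subset of any candidate key, so 2NF holds.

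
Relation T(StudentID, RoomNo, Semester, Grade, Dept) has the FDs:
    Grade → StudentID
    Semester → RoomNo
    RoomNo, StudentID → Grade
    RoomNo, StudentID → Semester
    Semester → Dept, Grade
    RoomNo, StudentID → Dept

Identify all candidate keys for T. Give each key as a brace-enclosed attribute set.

{Semester} is a candidate key since {Semester}⁺ = {Dept, Grade, RoomNo, Semester, StudentID} covers every attribute.
{Grade, RoomNo} is a candidate key since {Grade, RoomNo}⁺ = {Dept, Grade, RoomNo, Semester, StudentID} covers every attribute.
{RoomNo, StudentID} is a candidate key since {RoomNo, StudentID}⁺ = {Dept, Grade, RoomNo, Semester, StudentID} covers every attribute.
Any other superkey properly contains one of these, so there are no further candidate keys.

{Grade, RoomNo}, {RoomNo, StudentID}, {Semester}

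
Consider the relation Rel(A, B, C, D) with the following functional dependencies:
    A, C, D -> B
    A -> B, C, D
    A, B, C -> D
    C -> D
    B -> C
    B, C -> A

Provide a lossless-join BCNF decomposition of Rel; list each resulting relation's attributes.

{A, B, C}; {C, D}

Candidate keys of the original relation: {A}, {B}.
{A, B, C, D}: {C} determines {C, D} here but is not a superkey — split on C -> D, giving {C, D} and {A, B, C}.
{C, D}: every determinant is a superkey — BCNF.
{A, B, C}: every determinant is a superkey — BCNF.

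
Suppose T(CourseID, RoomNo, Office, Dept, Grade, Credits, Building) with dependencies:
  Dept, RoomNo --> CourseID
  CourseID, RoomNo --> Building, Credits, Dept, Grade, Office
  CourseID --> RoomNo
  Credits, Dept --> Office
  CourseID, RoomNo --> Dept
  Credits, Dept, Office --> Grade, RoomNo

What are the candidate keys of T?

{CourseID} is a candidate key since {CourseID}⁺ = {Building, CourseID, Credits, Dept, Grade, Office, RoomNo} covers every attribute.
{Credits, Dept} is a candidate key since {Credits, Dept}⁺ = {Building, CourseID, Credits, Dept, Grade, Office, RoomNo} covers every attribute.
{Dept, RoomNo} is a candidate key since {Dept, RoomNo}⁺ = {Building, CourseID, Credits, Dept, Grade, Office, RoomNo} covers every attribute.
No proper subset of any of these is a key, and no other minimal superkey exists.

{CourseID}, {Credits, Dept}, {Dept, RoomNo}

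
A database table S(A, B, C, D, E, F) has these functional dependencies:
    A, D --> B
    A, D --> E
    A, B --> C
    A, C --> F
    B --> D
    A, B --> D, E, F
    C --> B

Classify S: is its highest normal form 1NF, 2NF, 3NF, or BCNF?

3NF

Candidate keys: {A, B}, {A, C}, {A, D}. Prime attributes: {A, B, C, D}.
B --> D: {B}⁺ = {B, D}, which is not all of the attributes, so the left side is not a superkey — BCNF is violated.
But every attribute on its right side ({D}) is prime, and the same holds for every other non-superkey FD, so 3NF still holds.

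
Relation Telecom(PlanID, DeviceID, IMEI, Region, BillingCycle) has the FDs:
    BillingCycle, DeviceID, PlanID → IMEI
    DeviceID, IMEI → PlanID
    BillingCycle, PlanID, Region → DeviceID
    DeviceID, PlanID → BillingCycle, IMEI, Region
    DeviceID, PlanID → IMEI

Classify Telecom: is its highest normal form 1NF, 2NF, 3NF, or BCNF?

Candidate keys: {BillingCycle, PlanID, Region}, {DeviceID, IMEI}, {DeviceID, PlanID}. Prime attributes: {BillingCycle, DeviceID, IMEI, PlanID, Region}.
The left-hand side of every FD is a superkey, so BCNF is satisfied.

BCNF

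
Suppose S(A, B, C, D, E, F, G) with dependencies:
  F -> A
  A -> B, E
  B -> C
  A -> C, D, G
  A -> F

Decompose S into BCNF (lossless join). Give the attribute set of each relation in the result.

{A, B, D, E, F, G}; {B, C}

Candidate keys of the original relation: {A}, {F}.
In {A, B, C, D, E, F, G}, {B} is not a superkey ({B}⁺ restricted to this set is {B, C}), so split on B -> C into {B, C} and {A, B, D, E, F, G}.
{B, C} has no BCNF violation.
{A, B, D, E, F, G} has no BCNF violation.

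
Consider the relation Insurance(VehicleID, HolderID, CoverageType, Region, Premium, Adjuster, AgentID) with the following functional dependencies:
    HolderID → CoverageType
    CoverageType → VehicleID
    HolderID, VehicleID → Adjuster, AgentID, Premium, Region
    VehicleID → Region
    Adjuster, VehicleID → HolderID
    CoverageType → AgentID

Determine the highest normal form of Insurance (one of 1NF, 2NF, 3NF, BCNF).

1NF

Candidate keys: {Adjuster, CoverageType}, {Adjuster, VehicleID}, {HolderID}. Prime attributes: {Adjuster, CoverageType, HolderID, VehicleID}.
CoverageType → VehicleID breaks BCNF: {CoverageType}⁺ = {AgentID, CoverageType, Region, VehicleID}, so {CoverageType} is not a superkey.
VehicleID → Region determines the non-prime attribute {Region} from a non-superkey — 3NF is violated.
The proper key subset {CoverageType} of {Adjuster, CoverageType} determines non-prime {AgentID, Region}, so the relation is not even in 2NF.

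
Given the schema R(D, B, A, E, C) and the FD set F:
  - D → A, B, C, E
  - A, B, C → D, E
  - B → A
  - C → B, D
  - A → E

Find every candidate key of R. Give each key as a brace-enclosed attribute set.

{C}, {D}

{C}⁺ = {A, B, C, D, E}, which is every attribute, so {C} is a candidate key.
{D}⁺ = {A, B, C, D, E}, which is every attribute, so {D} is a candidate key.
No proper subset of any of these is a key, and no other minimal superkey exists.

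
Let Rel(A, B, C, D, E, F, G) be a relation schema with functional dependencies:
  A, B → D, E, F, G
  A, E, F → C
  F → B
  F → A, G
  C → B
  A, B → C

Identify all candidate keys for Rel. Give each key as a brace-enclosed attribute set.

{F}⁺ = {A, B, C, D, E, F, G}, which is every attribute, so {F} is a candidate key.
{A, B}⁺ = {A, B, C, D, E, F, G}, which is every attribute, so {A, B} is a candidate key.
{A, C}⁺ = {A, B, C, D, E, F, G}, which is every attribute, so {A, C} is a candidate key.
No proper subset of any of these is a key, and no other minimal superkey exists.

{A, B}, {A, C}, {F}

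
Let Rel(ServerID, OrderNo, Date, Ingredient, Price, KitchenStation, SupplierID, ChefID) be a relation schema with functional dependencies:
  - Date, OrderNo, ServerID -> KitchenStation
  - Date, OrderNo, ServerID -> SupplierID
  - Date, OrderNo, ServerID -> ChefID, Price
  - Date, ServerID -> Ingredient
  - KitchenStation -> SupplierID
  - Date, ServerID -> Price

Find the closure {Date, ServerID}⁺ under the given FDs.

{Date, Ingredient, Price, ServerID}

Start with {Date, ServerID}.
Date, ServerID -> Ingredient applies; add {Ingredient} → now {Date, Ingredient, ServerID}.
Date, ServerID -> Price applies; add {Price} → now {Date, Ingredient, Price, ServerID}.
No further FD applies.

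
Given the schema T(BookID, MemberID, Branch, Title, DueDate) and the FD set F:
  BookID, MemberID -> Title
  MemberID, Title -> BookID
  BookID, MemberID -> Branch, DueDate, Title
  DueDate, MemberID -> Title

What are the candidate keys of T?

{BookID, MemberID}, {DueDate, MemberID}, {MemberID, Title}

{MemberID} never appears on the right of any FD, so every key must include it.
Closure of {BookID, MemberID} is {BookID, Branch, DueDate, MemberID, Title}, the whole schema; {BookID, MemberID} is a candidate key.
Closure of {DueDate, MemberID} is {BookID, Branch, DueDate, MemberID, Title}, the whole schema; {DueDate, MemberID} is a candidate key.
Closure of {MemberID, Title} is {BookID, Branch, DueDate, MemberID, Title}, the whole schema; {MemberID, Title} is a candidate key.
Any other superkey properly contains one of these, so there are no further candidate keys.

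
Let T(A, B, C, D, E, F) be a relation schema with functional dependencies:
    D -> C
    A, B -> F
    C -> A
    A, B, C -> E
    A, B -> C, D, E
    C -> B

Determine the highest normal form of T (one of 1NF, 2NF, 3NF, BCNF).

BCNF

Candidate keys: {A, B}, {C}, {D}. Prime attributes: {A, B, C, D}.
Each dependency's left side is a superkey — BCNF holds.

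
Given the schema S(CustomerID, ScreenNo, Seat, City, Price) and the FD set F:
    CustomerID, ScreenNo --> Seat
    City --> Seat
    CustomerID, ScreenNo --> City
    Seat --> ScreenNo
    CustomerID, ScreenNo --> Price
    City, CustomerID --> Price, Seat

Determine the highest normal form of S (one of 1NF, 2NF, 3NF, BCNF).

Candidate keys: {City, CustomerID}, {CustomerID, ScreenNo}, {CustomerID, Seat}. Prime attributes: {City, CustomerID, ScreenNo, Seat}.
For City --> Seat we have {City}⁺ = {City, ScreenNo, Seat}; {City} is not a superkey, so BCNF fails.
Its right-hand attributes {Seat} are all prime, as are those of every other non-superkey FD — the relation is in 3NF.

3NF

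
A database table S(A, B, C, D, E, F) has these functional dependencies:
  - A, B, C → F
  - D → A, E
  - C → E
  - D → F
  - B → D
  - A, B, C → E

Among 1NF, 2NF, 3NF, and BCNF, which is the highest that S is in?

1NF

Candidate key: {B, C}. Prime attributes: {B, C}.
D → A, E: {D}⁺ = {A, D, E, F}, which is not all of the attributes, so the left side is not a superkey — BCNF is violated.
D → A, E has non-prime {A, E} on the right and a non-superkey on the left, so 3NF fails.
The proper key subset {B} of {B, C} determines non-prime {A, D, E, F}, so the relation is not even in 2NF.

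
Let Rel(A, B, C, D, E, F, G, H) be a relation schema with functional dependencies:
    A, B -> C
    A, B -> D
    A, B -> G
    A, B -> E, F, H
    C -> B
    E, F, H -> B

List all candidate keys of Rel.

Attributes never on any right-hand side: {A} — every candidate key must contain it.
{A, B}⁺ = {A, B, C, D, E, F, G, H} — all of the relation — so {A, B} is a candidate key.
{A, C}⁺ = {A, B, C, D, E, F, G, H} — all of the relation — so {A, C} is a candidate key.
{A, E, F, H}⁺ = {A, B, C, D, E, F, G, H} — all of the relation — so {A, E, F, H} is a candidate key.
No proper subset of any of these is a key, and no other minimal superkey exists.

{A, B}, {A, C}, {A, E, F, H}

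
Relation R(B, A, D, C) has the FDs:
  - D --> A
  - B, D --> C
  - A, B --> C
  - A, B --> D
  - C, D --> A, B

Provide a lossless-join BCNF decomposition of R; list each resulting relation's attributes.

{A, D}; {B, C, D}

Candidate keys of the original relation: {A, B}, {B, D}, {C, D}.
Within {A, B, C, D}: {D}⁺ ∩ {A, B, C, D} = {A, D}, not the whole set, so D --> A violates BCNF; decompose into {A, D} and {B, C, D}.
{A, D} has no BCNF violation.
{B, C, D} has no BCNF violation.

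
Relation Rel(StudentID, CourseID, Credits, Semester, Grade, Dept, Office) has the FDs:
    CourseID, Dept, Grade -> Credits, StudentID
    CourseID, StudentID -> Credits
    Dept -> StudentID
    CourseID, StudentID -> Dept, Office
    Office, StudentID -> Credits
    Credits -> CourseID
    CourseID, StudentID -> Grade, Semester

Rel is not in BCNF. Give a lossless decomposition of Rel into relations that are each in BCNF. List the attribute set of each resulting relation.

Candidate keys of the original relation: {CourseID, Dept}, {CourseID, StudentID}, {Credits, Dept}, {Credits, StudentID}, {Dept, Office}, {Office, StudentID}.
Within {CourseID, Credits, Dept, Grade, Office, Semester, StudentID}: {Dept}⁺ ∩ {CourseID, Credits, Dept, Grade, Office, Semester, StudentID} = {Dept, StudentID}, not the whole set, so Dept -> StudentID violates BCNF; decompose into {Dept, StudentID} and {CourseID, Credits, Dept, Grade, Office, Semester}.
{Dept, StudentID} is in BCNF.
Within {CourseID, Credits, Dept, Grade, Office, Semester}: {Credits}⁺ ∩ {CourseID, Credits, Dept, Grade, Office, Semester} = {CourseID, Credits}, not the whole set, so Credits -> CourseID violates BCNF; decompose into {CourseID, Credits} and {Credits, Dept, Grade, Office, Semester}.
{CourseID, Credits} is in BCNF.
{Credits, Dept, Grade, Office, Semester} is in BCNF.

{CourseID, Credits}; {Credits, Dept, Grade, Office, Semester}; {Dept, StudentID}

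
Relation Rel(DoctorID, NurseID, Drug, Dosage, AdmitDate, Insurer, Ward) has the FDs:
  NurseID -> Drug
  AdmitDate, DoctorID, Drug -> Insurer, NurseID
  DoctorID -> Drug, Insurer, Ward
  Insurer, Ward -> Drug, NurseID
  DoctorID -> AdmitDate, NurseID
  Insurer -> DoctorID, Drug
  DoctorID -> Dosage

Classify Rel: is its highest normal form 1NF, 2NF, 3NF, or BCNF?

2NF

Candidate keys: {DoctorID}, {Insurer}. Prime attributes: {DoctorID, Insurer}.
NurseID -> Drug breaks BCNF: {NurseID}⁺ = {Drug, NurseID}, so {NurseID} is not a superkey.
NurseID -> Drug has non-prime {Drug} on the right and a non-superkey on the left, so 3NF fails.
All keys have size 1, which rules out partial dependencies — 2NF is satisfied.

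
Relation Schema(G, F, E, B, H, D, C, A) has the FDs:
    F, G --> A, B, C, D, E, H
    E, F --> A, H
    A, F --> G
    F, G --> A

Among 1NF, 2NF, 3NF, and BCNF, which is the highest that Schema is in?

Candidate keys: {A, F}, {E, F}, {F, G}. Prime attributes: {A, E, F, G}.
Every FD has a superkey on the left, so the relation is in BCNF.

BCNF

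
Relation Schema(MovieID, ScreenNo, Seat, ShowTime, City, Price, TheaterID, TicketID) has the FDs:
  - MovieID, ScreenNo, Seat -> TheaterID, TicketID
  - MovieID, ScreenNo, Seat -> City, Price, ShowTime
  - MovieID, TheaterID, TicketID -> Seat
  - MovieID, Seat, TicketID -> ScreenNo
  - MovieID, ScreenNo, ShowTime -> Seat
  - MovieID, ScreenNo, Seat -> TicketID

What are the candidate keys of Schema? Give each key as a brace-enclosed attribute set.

{MovieID} never appears on the right of any FD, so every key must include it.
{MovieID, ScreenNo, Seat}⁺ = {City, MovieID, Price, ScreenNo, Seat, ShowTime, TheaterID, TicketID} — all of the relation — so {MovieID, ScreenNo, Seat} is a candidate key.
{MovieID, ScreenNo, ShowTime}⁺ = {City, MovieID, Price, ScreenNo, Seat, ShowTime, TheaterID, TicketID} — all of the relation — so {MovieID, ScreenNo, ShowTime} is a candidate key.
{MovieID, Seat, TicketID}⁺ = {City, MovieID, Price, ScreenNo, Seat, ShowTime, TheaterID, TicketID} — all of the relation — so {MovieID, Seat, TicketID} is a candidate key.
{MovieID, TheaterID, TicketID}⁺ = {City, MovieID, Price, ScreenNo, Seat, ShowTime, TheaterID, TicketID} — all of the relation — so {MovieID, TheaterID, TicketID} is a candidate key.
These are minimal and exhaustive — every other superkey contains one of them.

{MovieID, ScreenNo, Seat}, {MovieID, ScreenNo, ShowTime}, {MovieID, Seat, TicketID}, {MovieID, TheaterID, TicketID}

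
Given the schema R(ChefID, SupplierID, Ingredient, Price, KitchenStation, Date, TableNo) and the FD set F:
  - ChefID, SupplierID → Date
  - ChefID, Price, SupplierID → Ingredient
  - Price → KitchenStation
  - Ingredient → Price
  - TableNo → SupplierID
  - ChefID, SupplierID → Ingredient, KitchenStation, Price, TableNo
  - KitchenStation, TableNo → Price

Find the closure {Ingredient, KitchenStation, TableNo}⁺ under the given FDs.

Start with {Ingredient, KitchenStation, TableNo}.
Ingredient → Price applies; add {Price} → now {Ingredient, KitchenStation, Price, TableNo}.
TableNo → SupplierID applies; add {SupplierID} → now {Ingredient, KitchenStation, Price, SupplierID, TableNo}.
No further FD applies.

{Ingredient, KitchenStation, Price, SupplierID, TableNo}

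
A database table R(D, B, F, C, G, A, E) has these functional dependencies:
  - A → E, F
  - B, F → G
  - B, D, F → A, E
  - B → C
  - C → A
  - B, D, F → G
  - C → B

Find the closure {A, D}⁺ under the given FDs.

Start with {A, D}.
A → E, F applies; add {E, F} → now {A, D, E, F}.
No further FD applies.

{A, D, E, F}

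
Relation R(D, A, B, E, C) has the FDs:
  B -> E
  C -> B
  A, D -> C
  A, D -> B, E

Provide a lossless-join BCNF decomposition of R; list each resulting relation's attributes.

Candidate key of the original relation: {A, D}.
{A, B, C, D, E}: {B} determines {B, E} here but is not a superkey — split on B -> E, giving {B, E} and {A, B, C, D}.
{B, E} is in BCNF.
{A, B, C, D}: {C} determines {B, C} here but is not a superkey — split on C -> B, giving {B, C} and {A, C, D}.
{B, C} is in BCNF.
{A, C, D} is in BCNF.

{A, C, D}; {B, C}; {B, E}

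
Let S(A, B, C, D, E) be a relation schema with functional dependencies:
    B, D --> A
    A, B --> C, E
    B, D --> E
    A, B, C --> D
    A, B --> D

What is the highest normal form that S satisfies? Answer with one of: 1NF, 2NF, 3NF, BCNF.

BCNF

Candidate keys: {A, B}, {B, D}. Prime attributes: {A, B, D}.
Each dependency's left side is a superkey — BCNF holds.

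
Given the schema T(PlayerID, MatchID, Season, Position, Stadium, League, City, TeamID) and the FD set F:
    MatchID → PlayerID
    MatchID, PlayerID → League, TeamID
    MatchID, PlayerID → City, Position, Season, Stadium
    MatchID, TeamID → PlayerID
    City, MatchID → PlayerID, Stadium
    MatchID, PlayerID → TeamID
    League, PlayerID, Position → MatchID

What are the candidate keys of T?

{League, PlayerID, Position}, {MatchID}

{MatchID} is a candidate key since {MatchID}⁺ = {City, League, MatchID, PlayerID, Position, Season, Stadium, TeamID} covers every attribute.
{League, PlayerID, Position} is a candidate key since {League, PlayerID, Position}⁺ = {City, League, MatchID, PlayerID, Position, Season, Stadium, TeamID} covers every attribute.
These are minimal and exhaustive — every other superkey contains one of them.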